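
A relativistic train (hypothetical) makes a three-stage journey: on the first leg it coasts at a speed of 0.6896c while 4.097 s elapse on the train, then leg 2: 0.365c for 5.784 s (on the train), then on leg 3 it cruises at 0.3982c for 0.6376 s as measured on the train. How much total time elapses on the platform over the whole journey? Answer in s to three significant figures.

Δt = 12.6 s

Leg 1: γ = 1/√(1 − 0.6896²) = 1/√0.5245 = 1.381; Δt_1 = 1.381 × 4.097 = 5.657 s.
Leg 2: γ = 1/√(1 − 0.365²) = 1/√0.8668 = 1.074; Δt_2 = 1.074 × 5.784 = 6.213 s.
Leg 3: γ = 1/√(1 − 0.3982²) = 1/√0.8414 = 1.090; Δt_3 = 1.090 × 0.6376 = 0.6951 s.
Total: 5.657 + 6.213 + 0.6951 s.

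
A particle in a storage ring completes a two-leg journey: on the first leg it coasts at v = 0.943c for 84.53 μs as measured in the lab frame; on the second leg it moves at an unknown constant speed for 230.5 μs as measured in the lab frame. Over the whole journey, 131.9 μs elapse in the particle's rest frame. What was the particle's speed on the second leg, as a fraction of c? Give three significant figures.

β = 0.893

Leg 1: γ = 1/√(1 − 0.943²) = 1/√0.1108 = 3.005; τ_1 = 84.53/3.005 = 28.13 μs.
Leg 2: speed unknown; τ_2 = 230.5/γ_2.
Total proper time: 28.13 + τ_2 = 131.9, so τ_2 = 131.9 − 28.13 = 103.8 μs.
γ_2 = 230.5/103.8 = 2.221; β = √(1 − 1/γ²) = √0.7973.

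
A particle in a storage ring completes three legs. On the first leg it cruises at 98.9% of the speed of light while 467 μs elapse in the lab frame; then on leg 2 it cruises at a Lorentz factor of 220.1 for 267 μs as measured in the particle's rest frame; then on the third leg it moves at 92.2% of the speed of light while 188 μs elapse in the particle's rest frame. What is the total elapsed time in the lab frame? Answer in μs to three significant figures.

Δt = 5.97×10⁴ μs

Leg 1: 467 μs is already measured in the lab frame.
Leg 2: γ = 220.1; Δt_2 = 220.1 × 267 = 5.877×10⁴ μs.
Leg 3: β = 0.922; γ = 1/√(1 − 0.922²) = 1/√0.1499 = 2.583; Δt_3 = 2.583 × 188 = 485.5 μs.
Total: 467.0 + 5.877×10⁴ + 485.5 μs.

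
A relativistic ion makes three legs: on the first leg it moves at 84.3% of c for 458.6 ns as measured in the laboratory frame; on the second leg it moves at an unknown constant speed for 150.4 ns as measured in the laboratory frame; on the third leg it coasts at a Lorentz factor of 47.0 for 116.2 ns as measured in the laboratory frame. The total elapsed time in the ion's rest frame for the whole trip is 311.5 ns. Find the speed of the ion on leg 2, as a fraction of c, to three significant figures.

Leg 1: β = 0.843; γ = 1/√(1 − 0.843²) = 1/√0.2894 = 1.859; τ_1 = 458.6/1.859 = 246.7 ns.
Leg 2: speed unknown; τ_2 = 150.4/γ_2.
Leg 3: γ = 47.0; τ_3 = 116.2/47.00 = 2.472 ns.
Total proper time: 246.7 + τ_2 + 2.472 = 311.5, so τ_2 = 311.5 − 249.2 = 62.34 ns.
γ_2 = 150.4/62.34 = 2.413; β = √(1 − 1/γ²) = √0.8282.

β = 0.910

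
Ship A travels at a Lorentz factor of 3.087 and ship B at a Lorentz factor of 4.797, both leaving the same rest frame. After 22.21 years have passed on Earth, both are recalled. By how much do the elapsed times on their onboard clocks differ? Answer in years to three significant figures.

|τ_A − τ_B| = 2.56 years

A: γ = 3.087; τ_A = 22.21/3.087 = 7.195 years.
B: γ = 4.797; τ_B = 22.21/4.797 = 4.630 years.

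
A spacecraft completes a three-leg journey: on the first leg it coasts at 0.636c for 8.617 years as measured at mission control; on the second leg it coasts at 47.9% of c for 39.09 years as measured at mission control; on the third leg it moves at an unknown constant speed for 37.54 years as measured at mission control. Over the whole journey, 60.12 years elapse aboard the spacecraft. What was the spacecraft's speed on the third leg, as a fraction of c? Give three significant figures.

β = 0.860

Leg 1: γ = 1/√(1 − 0.636²) = 1/√0.5955 = 1.296; τ_1 = 8.617/1.296 = 6.650 years.
Leg 2: β = 0.479; γ = 1/√(1 − 0.479²) = 1/√0.7706 = 1.139; τ_2 = 39.09/1.139 = 34.31 years.
Leg 3: speed unknown; τ_3 = 37.54/γ_3.
Total proper time: 6.650 + 34.31 + τ_3 = 60.12, so τ_3 = 60.12 − 40.96 = 19.16 years.
γ_3 = 37.54/19.16 = 1.960; β = √(1 − 1/γ²) = √0.7396.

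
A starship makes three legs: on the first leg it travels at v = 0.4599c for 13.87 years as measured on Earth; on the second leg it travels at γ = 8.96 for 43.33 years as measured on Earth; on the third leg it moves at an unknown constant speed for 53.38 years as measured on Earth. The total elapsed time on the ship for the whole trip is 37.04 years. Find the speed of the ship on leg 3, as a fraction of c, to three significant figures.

β = 0.928

Leg 1: γ = 1/√(1 − 0.4599²) = 1/√0.7885 = 1.126; τ_1 = 13.87/1.126 = 12.32 years.
Leg 2: γ = 8.96; τ_2 = 43.33/8.960 = 4.836 years.
Leg 3: speed unknown; τ_3 = 53.38/γ_3.
Total proper time: 12.32 + 4.836 + τ_3 = 37.04, so τ_3 = 37.04 − 17.15 = 19.89 years.
γ_3 = 53.38/19.89 = 2.684; β = √(1 − 1/γ²) = √0.8612.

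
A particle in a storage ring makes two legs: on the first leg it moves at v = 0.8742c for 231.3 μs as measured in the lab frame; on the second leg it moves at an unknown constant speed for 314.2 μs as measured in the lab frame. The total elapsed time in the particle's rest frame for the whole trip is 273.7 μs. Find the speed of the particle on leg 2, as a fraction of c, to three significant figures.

Leg 1: γ = 1/√(1 − 0.8742²) = 1/√0.2358 = 2.059; τ_1 = 231.3/2.059 = 112.3 μs.
Leg 2: speed unknown; τ_2 = 314.2/γ_2.
Total proper time: 112.3 + τ_2 = 273.7, so τ_2 = 273.7 − 112.3 = 161.4 μs.
γ_2 = 314.2/161.4 = 1.947; β = √(1 − 1/γ²) = √0.7362.

β = 0.858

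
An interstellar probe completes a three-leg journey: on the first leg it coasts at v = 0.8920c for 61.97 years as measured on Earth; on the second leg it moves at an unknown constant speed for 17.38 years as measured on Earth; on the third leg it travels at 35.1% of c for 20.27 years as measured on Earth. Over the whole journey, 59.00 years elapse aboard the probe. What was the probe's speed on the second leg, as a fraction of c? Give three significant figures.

β = 0.723

Leg 1: γ = 1/√(1 − 0.8920²) = 1/√0.2043 = 2.212; τ_1 = 61.97/2.212 = 28.01 years.
Leg 2: speed unknown; τ_2 = 17.38/γ_2.
Leg 3: β = 0.351; γ = 1/√(1 − 0.351²) = 1/√0.8768 = 1.068; τ_3 = 20.27/1.068 = 18.98 years.
Total proper time: 28.01 + τ_2 + 18.98 = 59.00, so τ_2 = 59.00 − 46.99 = 12.01 years.
γ_2 = 17.38/12.01 = 1.447; β = √(1 − 1/γ²) = √0.5227.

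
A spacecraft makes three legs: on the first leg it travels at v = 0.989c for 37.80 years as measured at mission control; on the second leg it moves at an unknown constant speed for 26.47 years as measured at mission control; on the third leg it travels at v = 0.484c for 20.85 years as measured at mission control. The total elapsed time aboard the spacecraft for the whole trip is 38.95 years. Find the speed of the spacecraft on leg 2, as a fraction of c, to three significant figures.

Leg 1: γ = 1/√(1 − 0.989²) = 1/√0.02188 = 6.761; τ_1 = 37.80/6.761 = 5.591 years.
Leg 2: speed unknown; τ_2 = 26.47/γ_2.
Leg 3: γ = 1/√(1 − 0.484²) = 1/√0.7657 = 1.143; τ_3 = 20.85/1.143 = 18.25 years.
Total proper time: 5.591 + τ_2 + 18.25 = 38.95, so τ_2 = 38.95 − 23.84 = 15.11 years.
γ_2 = 26.47/15.11 = 1.751; β = √(1 − 1/γ²) = √0.6740.

β = 0.821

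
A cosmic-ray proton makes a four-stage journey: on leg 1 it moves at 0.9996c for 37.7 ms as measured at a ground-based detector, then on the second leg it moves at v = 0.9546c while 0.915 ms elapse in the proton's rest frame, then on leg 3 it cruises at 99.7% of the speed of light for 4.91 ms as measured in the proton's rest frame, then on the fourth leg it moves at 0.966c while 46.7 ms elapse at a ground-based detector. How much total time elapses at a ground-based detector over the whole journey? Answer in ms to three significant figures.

Δt = 151 ms

Leg 1: 37.7 ms is already measured at a ground-based detector.
Leg 2: γ = 1/√(1 − 0.9546²) = 1/√0.08874 = 3.357; Δt_2 = 3.357 × 0.915 = 3.072 ms.
Leg 3: β = 0.997; γ = 1/√(1 − 0.997²) = 1/√0.005991 = 12.92; Δt_3 = 12.92 × 4.91 = 63.44 ms.
Leg 4: 46.7 ms is already measured at a ground-based detector.
Total: 37.70 + 3.072 + 63.44 + 46.70 ms.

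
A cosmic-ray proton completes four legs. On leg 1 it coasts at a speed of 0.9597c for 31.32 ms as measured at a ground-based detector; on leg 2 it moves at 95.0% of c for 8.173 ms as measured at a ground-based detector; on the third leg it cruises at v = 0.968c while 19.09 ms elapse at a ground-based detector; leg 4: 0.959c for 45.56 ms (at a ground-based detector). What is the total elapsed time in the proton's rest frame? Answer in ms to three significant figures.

τ = 29.1 ms

Leg 1: γ = 1/√(1 − 0.9597²) = 1/√0.07898 = 3.558; τ_1 = 31.32/3.558 = 8.802 ms.
Leg 2: β = 0.950; γ = 1/√(1 − 0.950²) = 1/√0.09750 = 3.203; τ_2 = 8.173/3.203 = 2.552 ms.
Leg 3: γ = 1/√(1 − 0.968²) = 1/√0.06298 = 3.985; τ_3 = 19.09/3.985 = 4.791 ms.
Leg 4: γ = 1/√(1 − 0.959²) = 1/√0.08032 = 3.529; τ_4 = 45.56/3.529 = 12.91 ms.
Total: 8.802 + 2.552 + 4.791 + 12.91 ms.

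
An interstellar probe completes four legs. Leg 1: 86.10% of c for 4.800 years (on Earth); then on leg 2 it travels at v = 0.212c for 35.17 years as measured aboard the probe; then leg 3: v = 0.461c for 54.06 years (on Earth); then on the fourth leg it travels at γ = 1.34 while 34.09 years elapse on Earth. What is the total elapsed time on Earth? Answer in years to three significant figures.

Leg 1: 4.800 years is already measured on Earth.
Leg 2: γ = 1/√(1 − 0.212²) = 1/√0.9551 = 1.023; Δt_2 = 1.023 × 35.17 = 35.99 years.
Leg 3: 54.06 years is already measured on Earth.
Leg 4: 34.09 years is already measured on Earth.
Total: 4.800 + 35.99 + 54.06 + 34.09 years.

Δt = 129 years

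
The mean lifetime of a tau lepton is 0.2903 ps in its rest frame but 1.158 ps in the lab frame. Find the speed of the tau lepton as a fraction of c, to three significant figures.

v = 0.968c

γ = Δt/τ₀ = 1.158/0.2903 = 3.989
β = √(1 − 1/γ²) = √(1 − 0.06285) = √0.9372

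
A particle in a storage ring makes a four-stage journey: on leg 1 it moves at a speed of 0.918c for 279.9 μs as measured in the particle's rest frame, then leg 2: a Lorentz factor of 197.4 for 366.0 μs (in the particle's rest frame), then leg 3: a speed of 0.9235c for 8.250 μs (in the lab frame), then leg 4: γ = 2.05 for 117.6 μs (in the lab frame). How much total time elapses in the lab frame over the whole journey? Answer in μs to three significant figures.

Leg 1: γ = 1/√(1 − 0.918²) = 1/√0.1573 = 2.522; Δt_1 = 2.522 × 279.9 = 705.8 μs.
Leg 2: γ = 197.4; Δt_2 = 197.4 × 366.0 = 7.225×10⁴ μs.
Leg 3: 8.250 μs is already measured in the lab frame.
Leg 4: 117.6 μs is already measured in the lab frame.
Total: 705.8 + 7.225×10⁴ + 8.250 + 117.6 μs.

Δt = 7.31×10⁴ μs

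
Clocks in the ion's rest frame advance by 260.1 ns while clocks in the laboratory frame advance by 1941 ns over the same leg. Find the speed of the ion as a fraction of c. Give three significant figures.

β = 0.991

The proper time is measured in the ion's rest frame (both events occur at the ion's location); Δt is measured in the laboratory frame. γ = Δt/τ = 1941/260.1 = 7.463.
β = √(1 − 1/γ²) = √(1 − 0.01796) = √0.9820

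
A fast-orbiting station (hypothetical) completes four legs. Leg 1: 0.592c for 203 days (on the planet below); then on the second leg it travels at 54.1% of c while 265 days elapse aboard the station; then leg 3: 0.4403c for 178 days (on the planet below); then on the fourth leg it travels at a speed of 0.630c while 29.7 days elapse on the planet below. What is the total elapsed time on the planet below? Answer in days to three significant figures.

Δt = 726 days

Leg 1: 203 days is already measured on the planet below.
Leg 2: β = 0.541; γ = 1/√(1 − 0.541²) = 1/√0.7073 = 1.189; Δt_2 = 1.189 × 265 = 315.1 days.
Leg 3: 178 days is already measured on the planet below.
Leg 4: 29.7 days is already measured on the planet below.
Total: 203.0 + 315.1 + 178.0 + 29.70 days.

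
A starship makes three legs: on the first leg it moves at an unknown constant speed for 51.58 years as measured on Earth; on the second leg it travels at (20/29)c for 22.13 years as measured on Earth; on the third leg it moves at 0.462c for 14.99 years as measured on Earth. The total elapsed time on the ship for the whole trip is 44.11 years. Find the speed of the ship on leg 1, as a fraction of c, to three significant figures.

β = 0.958

Leg 1: speed unknown; τ_1 = 51.58/γ_1.
Leg 2: γ = 1/√(1 − (20/29)²) = 29/21 ≈ 1.381; τ_2 = 22.13/1.381 = 16.03 years.
Leg 3: γ = 1/√(1 − 0.462²) = 1/√0.7866 = 1.128; τ_3 = 14.99/1.128 = 13.29 years.
Total proper time: τ_1 + 16.03 + 13.29 = 44.11, so τ_1 = 44.11 − 29.32 = 14.79 years.
γ_1 = 51.58/14.79 = 3.487; β = √(1 − 1/γ²) = √0.9178.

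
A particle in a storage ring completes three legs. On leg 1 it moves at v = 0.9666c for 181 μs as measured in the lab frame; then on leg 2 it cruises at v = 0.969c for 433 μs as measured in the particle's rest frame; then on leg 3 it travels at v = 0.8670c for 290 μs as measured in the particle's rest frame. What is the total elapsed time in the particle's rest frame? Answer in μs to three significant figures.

τ = 769 μs

Leg 1: γ = 1/√(1 − 0.9666²) = 1/√0.06568 = 3.902; τ_1 = 181/3.902 = 46.39 μs.
Leg 2: 433 μs is already measured in the particle's rest frame.
Leg 3: 290 μs is already measured in the particle's rest frame.
Total: 46.39 + 433.0 + 290.0 μs.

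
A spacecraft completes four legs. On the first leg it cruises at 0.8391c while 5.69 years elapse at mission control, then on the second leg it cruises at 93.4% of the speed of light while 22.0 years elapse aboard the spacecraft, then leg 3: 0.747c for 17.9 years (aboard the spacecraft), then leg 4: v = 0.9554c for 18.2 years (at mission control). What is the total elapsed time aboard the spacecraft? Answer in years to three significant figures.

Leg 1: γ = 1/√(1 − 0.8391²) = 1/√0.2959 = 1.838; τ_1 = 5.69/1.838 = 3.095 years.
Leg 2: 22.0 years is already measured aboard the spacecraft.
Leg 3: 17.9 years is already measured aboard the spacecraft.
Leg 4: γ = 1/√(1 − 0.9554²) = 1/√0.08721 = 3.386; τ_4 = 18.2/3.386 = 5.375 years.
Total: 3.095 + 22.00 + 17.90 + 5.375 years.

τ = 48.4 years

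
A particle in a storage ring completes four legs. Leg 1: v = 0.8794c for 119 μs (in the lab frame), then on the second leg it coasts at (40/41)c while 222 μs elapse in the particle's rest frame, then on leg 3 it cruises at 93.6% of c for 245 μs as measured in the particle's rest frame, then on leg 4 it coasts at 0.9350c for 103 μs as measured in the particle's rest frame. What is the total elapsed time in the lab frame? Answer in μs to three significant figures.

Leg 1: 119 μs is already measured in the lab frame.
Leg 2: γ = 1/√(1 − (40/41)²) = 41/9 ≈ 4.556; Δt_2 = 4.556 × 222 = 1011 μs.
Leg 3: β = 0.936; γ = 1/√(1 − 0.936²) = 1/√0.1239 = 2.841; Δt_3 = 2.841 × 245 = 696.0 μs.
Leg 4: γ = 1/√(1 − 0.9350²) = 1/√0.1258 = 2.820; Δt_4 = 2.820 × 103 = 290.4 μs.
Total: 119.0 + 1011 + 696.0 + 290.4 μs.

Δt = 2120 μs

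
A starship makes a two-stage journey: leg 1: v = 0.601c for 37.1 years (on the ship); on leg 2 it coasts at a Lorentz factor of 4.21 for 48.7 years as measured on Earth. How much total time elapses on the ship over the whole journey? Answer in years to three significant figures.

τ = 48.7 years

Leg 1: 37.1 years is already measured on the ship.
Leg 2: γ = 4.21; τ_2 = 48.7/4.210 = 11.57 years.
Total: 37.10 + 11.57 years.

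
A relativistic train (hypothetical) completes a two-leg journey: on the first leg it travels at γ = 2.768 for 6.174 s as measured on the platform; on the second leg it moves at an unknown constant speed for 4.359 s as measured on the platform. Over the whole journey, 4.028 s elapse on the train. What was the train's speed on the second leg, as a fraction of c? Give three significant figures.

Leg 1: γ = 2.768; τ_1 = 6.174/2.768 = 2.230 s.
Leg 2: speed unknown; τ_2 = 4.359/γ_2.
Total proper time: 2.230 + τ_2 = 4.028, so τ_2 = 4.028 − 2.230 = 1.798 s.
γ_2 = 4.359/1.798 = 2.425; β = √(1 − 1/γ²) = √0.8300.

β = 0.911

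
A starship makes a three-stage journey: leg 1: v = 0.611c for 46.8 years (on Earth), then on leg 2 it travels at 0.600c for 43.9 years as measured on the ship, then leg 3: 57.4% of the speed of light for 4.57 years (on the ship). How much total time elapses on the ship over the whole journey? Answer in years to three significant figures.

τ = 85.5 years

Leg 1: γ = 1/√(1 − 0.611²) = 1/√0.6267 = 1.263; τ_1 = 46.8/1.263 = 37.05 years.
Leg 2: 43.9 years is already measured on the ship.
Leg 3: 4.57 years is already measured on the ship.
Total: 37.05 + 43.90 + 4.570 years.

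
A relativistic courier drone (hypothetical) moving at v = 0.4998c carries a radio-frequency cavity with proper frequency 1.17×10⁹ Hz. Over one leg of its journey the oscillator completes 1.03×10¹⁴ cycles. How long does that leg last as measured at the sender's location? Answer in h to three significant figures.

γ = 1/√(1 − 0.4998²) = 1/√0.7502 = 1.155
Proper time for N cycles: τ = N/f = 1.03×10¹⁴/(1.17×10⁹) = 8.803×10⁴ s = 24.45 h.
Lab-frame duration Δt = γτ = 1.155 × 24.45 = 28.23 h.

Δt = 28.2 h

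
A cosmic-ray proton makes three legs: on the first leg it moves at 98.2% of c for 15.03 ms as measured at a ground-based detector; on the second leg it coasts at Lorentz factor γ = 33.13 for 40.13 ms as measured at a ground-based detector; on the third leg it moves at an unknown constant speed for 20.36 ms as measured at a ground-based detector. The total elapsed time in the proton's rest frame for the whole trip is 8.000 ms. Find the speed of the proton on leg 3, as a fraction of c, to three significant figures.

Leg 1: β = 0.982; γ = 1/√(1 − 0.982²) = 1/√0.03568 = 5.294; τ_1 = 15.03/5.294 = 2.839 ms.
Leg 2: γ = 33.13; τ_2 = 40.13/33.13 = 1.211 ms.
Leg 3: speed unknown; τ_3 = 20.36/γ_3.
Total proper time: 2.839 + 1.211 + τ_3 = 8.000, so τ_3 = 8.000 − 4.050 = 3.950 ms.
γ_3 = 20.36/3.950 = 5.155; β = √(1 − 1/γ²) = √0.9624.

β = 0.981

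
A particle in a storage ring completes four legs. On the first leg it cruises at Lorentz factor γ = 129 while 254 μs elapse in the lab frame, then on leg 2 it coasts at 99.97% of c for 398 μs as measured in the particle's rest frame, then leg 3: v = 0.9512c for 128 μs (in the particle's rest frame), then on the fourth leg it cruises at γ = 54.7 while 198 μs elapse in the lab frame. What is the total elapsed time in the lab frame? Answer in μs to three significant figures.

Leg 1: 254 μs is already measured in the lab frame.
Leg 2: β = 0.9997; γ = 1/√(1 − 0.9997²) = 1/√5.999×10⁻⁴ = 40.83; Δt_2 = 40.83 × 398 = 1.625×10⁴ μs.
Leg 3: γ = 1/√(1 − 0.9512²) = 1/√0.09522 = 3.241; Δt_3 = 3.241 × 128 = 414.8 μs.
Leg 4: 198 μs is already measured in the lab frame.
Total: 254.0 + 1.625×10⁴ + 414.8 + 198.0 μs.

Δt = 1.71×10⁴ μs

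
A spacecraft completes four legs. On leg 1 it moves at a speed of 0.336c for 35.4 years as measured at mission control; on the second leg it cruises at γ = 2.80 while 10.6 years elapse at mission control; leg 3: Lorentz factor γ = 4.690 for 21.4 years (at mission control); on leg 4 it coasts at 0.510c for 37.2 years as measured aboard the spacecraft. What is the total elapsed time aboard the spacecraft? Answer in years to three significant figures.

Leg 1: γ = 1/√(1 − 0.336²) = 1/√0.8871 = 1.062; τ_1 = 35.4/1.062 = 33.34 years.
Leg 2: γ = 2.80; τ_2 = 10.6/2.800 = 3.786 years.
Leg 3: γ = 4.690; τ_3 = 21.4/4.690 = 4.563 years.
Leg 4: 37.2 years is already measured aboard the spacecraft.
Total: 33.34 + 3.786 + 4.563 + 37.20 years.

τ = 78.9 years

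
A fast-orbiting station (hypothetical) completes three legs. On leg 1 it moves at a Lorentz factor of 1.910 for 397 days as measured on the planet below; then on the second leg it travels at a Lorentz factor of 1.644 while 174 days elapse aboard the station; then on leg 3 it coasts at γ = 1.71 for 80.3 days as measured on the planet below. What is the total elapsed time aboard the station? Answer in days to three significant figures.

Leg 1: γ = 1.910; τ_1 = 397/1.910 = 207.9 days.
Leg 2: 174 days is already measured aboard the station.
Leg 3: γ = 1.71; τ_3 = 80.3/1.710 = 46.96 days.
Total: 207.9 + 174.0 + 46.96 days.

τ = 429 days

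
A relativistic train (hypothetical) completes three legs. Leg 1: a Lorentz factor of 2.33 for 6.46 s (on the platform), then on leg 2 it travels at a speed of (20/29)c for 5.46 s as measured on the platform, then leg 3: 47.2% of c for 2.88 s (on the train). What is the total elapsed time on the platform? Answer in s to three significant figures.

Leg 1: 6.46 s is already measured on the platform.
Leg 2: 5.46 s is already measured on the platform.
Leg 3: β = 0.472; γ = 1/√(1 − 0.472²) = 1/√0.7772 = 1.134; Δt_3 = 1.134 × 2.88 = 3.267 s.
Total: 6.460 + 5.460 + 3.267 s.

Δt = 15.2 s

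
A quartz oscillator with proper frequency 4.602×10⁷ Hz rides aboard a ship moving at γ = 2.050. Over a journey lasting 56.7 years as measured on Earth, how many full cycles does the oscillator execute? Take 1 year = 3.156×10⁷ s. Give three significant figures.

N = 4.02×10¹⁶

γ = 2.050
The oscillator's own cycle count is N = f × τ where τ is the proper time on the ship. τ = Δt/γ = 56.7/2.050 = 27.66 years = 8.729×10⁸ s.
N = 4.602×10⁷ × 8.729×10⁸ = 4.017×10¹⁶.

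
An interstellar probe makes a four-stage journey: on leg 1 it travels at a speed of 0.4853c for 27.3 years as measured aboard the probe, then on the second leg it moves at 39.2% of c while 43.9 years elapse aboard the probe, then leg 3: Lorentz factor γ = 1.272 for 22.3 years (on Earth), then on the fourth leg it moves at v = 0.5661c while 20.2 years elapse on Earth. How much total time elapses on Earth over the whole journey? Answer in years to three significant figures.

Δt = 121 years

Leg 1: γ = 1/√(1 − 0.4853²) = 1/√0.7645 = 1.144; Δt_1 = 1.144 × 27.3 = 31.22 years.
Leg 2: β = 0.392; γ = 1/√(1 − 0.392²) = 1/√0.8463 = 1.087; Δt_2 = 1.087 × 43.9 = 47.72 years.
Leg 3: 22.3 years is already measured on Earth.
Leg 4: 20.2 years is already measured on Earth.
Total: 31.22 + 47.72 + 22.30 + 20.20 years.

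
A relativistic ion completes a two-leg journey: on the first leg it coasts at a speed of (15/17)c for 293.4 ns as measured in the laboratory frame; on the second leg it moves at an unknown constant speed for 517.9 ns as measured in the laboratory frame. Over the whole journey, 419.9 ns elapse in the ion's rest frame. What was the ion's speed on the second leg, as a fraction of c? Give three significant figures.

β = 0.839

Leg 1: γ = 1/√(1 − (15/17)²) = 17/8 = 2.125; τ_1 = 293.4/2.125 = 138.1 ns.
Leg 2: speed unknown; τ_2 = 517.9/γ_2.
Total proper time: 138.1 + τ_2 = 419.9, so τ_2 = 419.9 − 138.1 = 281.8 ns.
γ_2 = 517.9/281.8 = 1.838; β = √(1 − 1/γ²) = √0.7039.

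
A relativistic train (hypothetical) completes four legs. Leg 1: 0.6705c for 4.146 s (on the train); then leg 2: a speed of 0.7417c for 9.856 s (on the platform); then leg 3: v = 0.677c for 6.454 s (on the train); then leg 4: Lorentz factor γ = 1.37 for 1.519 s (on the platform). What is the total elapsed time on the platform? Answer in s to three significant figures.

Δt = 25.7 s

Leg 1: γ = 1/√(1 − 0.6705²) = 1/√0.5504 = 1.348; Δt_1 = 1.348 × 4.146 = 5.588 s.
Leg 2: 9.856 s is already measured on the platform.
Leg 3: γ = 1/√(1 − 0.677²) = 1/√0.5417 = 1.359; Δt_3 = 1.359 × 6.454 = 8.769 s.
Leg 4: 1.519 s is already measured on the platform.
Total: 5.588 + 9.856 + 8.769 + 1.519 s.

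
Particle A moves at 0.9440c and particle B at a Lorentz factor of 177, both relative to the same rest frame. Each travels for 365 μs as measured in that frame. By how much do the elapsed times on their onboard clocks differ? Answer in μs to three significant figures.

A: γ = 1/√(1 − 0.9440²) = 1/√0.1089 = 3.031; τ_A = 365/3.031 = 120.4 μs.
B: γ = 177; τ_B = 365/177.0 = 2.062 μs.

|τ_A − τ_B| = 118 μs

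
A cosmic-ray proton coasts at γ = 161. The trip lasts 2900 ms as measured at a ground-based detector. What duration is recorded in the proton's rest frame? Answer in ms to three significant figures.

γ = 161
The interval measured at a ground-based detector is the dilated one; the clock in the proton's rest frame measures the proper time τ = Δt/γ = 2900/161.0 ms.

τ = 18.0 ms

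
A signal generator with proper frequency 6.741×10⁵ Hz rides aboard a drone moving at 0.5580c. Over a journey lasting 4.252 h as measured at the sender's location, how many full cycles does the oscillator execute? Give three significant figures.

N = 8.56×10⁹

γ = 1/√(1 − 0.5580²) = 1/√0.6886 = 1.205
The oscillator's own cycle count is N = f × τ where τ is the proper time aboard the drone. τ = Δt/γ = 4.252/1.205 = 3.528 h = 1.270×10⁴ s.
N = 6.741×10⁵ × 1.270×10⁴ = 8.563×10⁹.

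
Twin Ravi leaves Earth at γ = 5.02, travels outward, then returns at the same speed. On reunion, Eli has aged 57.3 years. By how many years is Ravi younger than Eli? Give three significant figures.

Δt − τ = 45.9 years

γ = 5.02
Ravi's elapsed proper time: τ = 57.3/5.020 = 11.41 years.
Age gap = Δt − τ = 57.3 − 11.41 years.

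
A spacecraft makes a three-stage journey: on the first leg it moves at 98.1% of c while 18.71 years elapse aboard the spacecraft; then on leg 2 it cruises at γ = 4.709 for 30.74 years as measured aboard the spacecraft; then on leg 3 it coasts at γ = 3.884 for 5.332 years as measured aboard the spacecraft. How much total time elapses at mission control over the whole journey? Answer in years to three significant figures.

Leg 1: β = 0.981; γ = 1/√(1 − 0.981²) = 1/√0.03764 = 5.154; Δt_1 = 5.154 × 18.71 = 96.44 years.
Leg 2: γ = 4.709; Δt_2 = 4.709 × 30.74 = 144.8 years.
Leg 3: γ = 3.884; Δt_3 = 3.884 × 5.332 = 20.71 years.
Total: 96.44 + 144.8 + 20.71 years.

Δt = 262 years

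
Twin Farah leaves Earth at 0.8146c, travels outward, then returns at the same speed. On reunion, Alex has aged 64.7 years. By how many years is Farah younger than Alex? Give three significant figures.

Δt − τ = 27.2 years

γ = 1/√(1 − 0.8146²) = 1/√0.3364 = 1.724
Farah's elapsed proper time: τ = 64.7/1.724 = 37.53 years.
Age gap = Δt − τ = 64.7 − 37.53 years.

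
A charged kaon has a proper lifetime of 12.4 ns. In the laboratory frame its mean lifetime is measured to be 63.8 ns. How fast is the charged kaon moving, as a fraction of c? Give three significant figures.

β = 0.981

γ = Δt/τ₀ = 63.8/12.4 = 5.145
β = √(1 − 1/γ²) = √(1 − 0.03777) = √0.9622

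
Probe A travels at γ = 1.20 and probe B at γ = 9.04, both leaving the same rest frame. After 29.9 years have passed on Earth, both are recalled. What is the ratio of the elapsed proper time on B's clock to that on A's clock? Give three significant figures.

A: γ = 1.20. B: γ = 9.04.
τ_A/τ_B = γ_B/γ_A = 9.040/1.200 = 7.533, so τ_B/τ_A = 0.1327.

τ_B/τ_A = 0.133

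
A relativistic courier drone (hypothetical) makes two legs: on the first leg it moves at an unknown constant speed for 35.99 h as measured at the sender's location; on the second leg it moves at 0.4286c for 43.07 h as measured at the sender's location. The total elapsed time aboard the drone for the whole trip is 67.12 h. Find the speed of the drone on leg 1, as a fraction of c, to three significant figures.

Leg 1: speed unknown; τ_1 = 35.99/γ_1.
Leg 2: γ = 1/√(1 − 0.4286²) = 1/√0.8163 = 1.107; τ_2 = 43.07/1.107 = 38.91 h.
Total proper time: τ_1 + 38.91 = 67.12, so τ_1 = 67.12 − 38.91 = 28.21 h.
γ_1 = 35.99/28.21 = 1.276; β = √(1 − 1/γ²) = √0.3858.

β = 0.621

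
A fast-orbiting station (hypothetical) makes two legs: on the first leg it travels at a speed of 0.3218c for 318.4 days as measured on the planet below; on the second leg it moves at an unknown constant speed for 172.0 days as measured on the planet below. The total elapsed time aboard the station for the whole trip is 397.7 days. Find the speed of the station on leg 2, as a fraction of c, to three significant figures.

Leg 1: γ = 1/√(1 − 0.3218²) = 1/√0.8964 = 1.056; τ_1 = 318.4/1.056 = 301.5 days.
Leg 2: speed unknown; τ_2 = 172.0/γ_2.
Total proper time: 301.5 + τ_2 = 397.7, so τ_2 = 397.7 − 301.5 = 96.24 days.
γ_2 = 172.0/96.24 = 1.787; β = √(1 − 1/γ²) = √0.6869.

β = 0.829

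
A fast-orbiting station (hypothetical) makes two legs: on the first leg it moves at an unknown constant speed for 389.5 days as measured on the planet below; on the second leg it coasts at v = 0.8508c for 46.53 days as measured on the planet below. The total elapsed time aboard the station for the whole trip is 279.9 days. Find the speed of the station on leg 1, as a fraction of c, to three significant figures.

β = 0.755

Leg 1: speed unknown; τ_1 = 389.5/γ_1.
Leg 2: γ = 1/√(1 − 0.8508²) = 1/√0.2761 = 1.903; τ_2 = 46.53/1.903 = 24.45 days.
Total proper time: τ_1 + 24.45 = 279.9, so τ_1 = 279.9 − 24.45 = 255.4 days.
γ_1 = 389.5/255.4 = 1.525; β = √(1 − 1/γ²) = √0.5699.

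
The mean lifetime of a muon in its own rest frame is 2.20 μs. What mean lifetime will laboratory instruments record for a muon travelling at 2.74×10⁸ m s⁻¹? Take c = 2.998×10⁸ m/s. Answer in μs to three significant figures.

β = 2.74×10⁸/2.998×10⁸ = 0.9139; γ = 1/√(1 − 0.9139²) = 2.464
The rest-frame lifetime is the proper time; the lab measures the dilated interval Δt = γτ₀ = 2.464 × 2.20 μs.

Δt = 5.42 μs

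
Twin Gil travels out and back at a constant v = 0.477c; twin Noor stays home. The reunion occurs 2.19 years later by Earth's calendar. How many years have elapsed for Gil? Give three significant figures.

γ = 1/√(1 − 0.477²) = 1/√0.7725 = 1.138
Gil's clock measures proper time along the trip: τ = Δt/γ = 2.19/1.138 years.

τ = 1.92 years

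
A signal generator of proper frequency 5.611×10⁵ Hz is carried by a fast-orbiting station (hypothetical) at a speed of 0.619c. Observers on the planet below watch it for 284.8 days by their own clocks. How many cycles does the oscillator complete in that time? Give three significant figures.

γ = 1/√(1 − 0.619²) = 1/√0.6168 = 1.273
During 284.8 days of lab time, the oscillator's proper time advances by τ = Δt/γ = 284.8/1.273 = 223.7 days = 1.933×10⁷ s.
N = f × τ = 5.611×10⁵ × 1.933×10⁷ = 1.084×10¹³.

N = 1.08×10¹³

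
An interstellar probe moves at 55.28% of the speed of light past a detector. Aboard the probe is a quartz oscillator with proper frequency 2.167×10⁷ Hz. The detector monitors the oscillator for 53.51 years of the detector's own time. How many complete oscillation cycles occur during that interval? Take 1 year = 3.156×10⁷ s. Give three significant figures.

N = 3.05×10¹⁶

β = 0.5528; γ = 1/√(1 − 0.5528²) = 1/√0.6944 = 1.200
During 53.51 years of lab time, the oscillator's proper time advances by τ = Δt/γ = 53.51/1.200 = 44.59 years = 1.407×10⁹ s.
N = f × τ = 2.167×10⁷ × 1.407×10⁹ = 3.050×10¹⁶.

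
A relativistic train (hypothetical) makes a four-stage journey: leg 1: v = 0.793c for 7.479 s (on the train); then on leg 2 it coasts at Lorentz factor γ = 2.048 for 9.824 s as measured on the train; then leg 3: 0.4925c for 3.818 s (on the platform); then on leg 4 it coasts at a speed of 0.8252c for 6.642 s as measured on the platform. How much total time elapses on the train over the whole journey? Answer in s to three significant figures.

τ = 24.4 s

Leg 1: 7.479 s is already measured on the train.
Leg 2: 9.824 s is already measured on the train.
Leg 3: γ = 1/√(1 − 0.4925²) = 1/√0.7574 = 1.149; τ_3 = 3.818/1.149 = 3.323 s.
Leg 4: γ = 1/√(1 − 0.8252²) = 1/√0.3190 = 1.770; τ_4 = 6.642/1.770 = 3.752 s.
Total: 7.479 + 9.824 + 3.323 + 3.752 s.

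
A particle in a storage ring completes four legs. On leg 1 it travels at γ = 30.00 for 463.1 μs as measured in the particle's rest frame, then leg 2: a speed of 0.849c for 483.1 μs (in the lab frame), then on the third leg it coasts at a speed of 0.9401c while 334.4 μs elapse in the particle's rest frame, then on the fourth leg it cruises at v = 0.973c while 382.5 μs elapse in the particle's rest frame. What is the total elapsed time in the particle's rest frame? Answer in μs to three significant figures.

Leg 1: 463.1 μs is already measured in the particle's rest frame.
Leg 2: γ = 1/√(1 − 0.849²) = 1/√0.2792 = 1.893; τ_2 = 483.1/1.893 = 255.3 μs.
Leg 3: 334.4 μs is already measured in the particle's rest frame.
Leg 4: 382.5 μs is already measured in the particle's rest frame.
Total: 463.1 + 255.3 + 334.4 + 382.5 μs.

τ = 1440 μs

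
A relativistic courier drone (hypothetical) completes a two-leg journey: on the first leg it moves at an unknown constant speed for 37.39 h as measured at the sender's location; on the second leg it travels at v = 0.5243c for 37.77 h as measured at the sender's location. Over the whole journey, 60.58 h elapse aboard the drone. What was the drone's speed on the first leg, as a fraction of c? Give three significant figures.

Leg 1: speed unknown; τ_1 = 37.39/γ_1.
Leg 2: γ = 1/√(1 − 0.5243²) = 1/√0.7251 = 1.174; τ_2 = 37.77/1.174 = 32.16 h.
Total proper time: τ_1 + 32.16 = 60.58, so τ_1 = 60.58 − 32.16 = 28.42 h.
γ_1 = 37.39/28.42 = 1.316; β = √(1 − 1/γ²) = √0.4224.

β = 0.650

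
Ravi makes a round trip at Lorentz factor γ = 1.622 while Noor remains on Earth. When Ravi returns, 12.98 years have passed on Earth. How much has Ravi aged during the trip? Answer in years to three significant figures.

τ = 8.00 years

γ = 1.622
Ravi's clock measures proper time along the trip: τ = Δt/γ = 12.98/1.622 years.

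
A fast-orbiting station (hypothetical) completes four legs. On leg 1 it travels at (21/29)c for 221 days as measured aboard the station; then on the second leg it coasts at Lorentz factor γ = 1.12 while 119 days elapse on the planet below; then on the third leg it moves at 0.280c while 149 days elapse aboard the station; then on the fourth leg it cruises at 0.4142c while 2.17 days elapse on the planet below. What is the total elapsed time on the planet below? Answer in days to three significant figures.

Leg 1: γ = 1/√(1 − (21/29)²) = 29/20 = 1.450; Δt_1 = 1.450 × 221 = 320.5 days.
Leg 2: 119 days is already measured on the planet below.
Leg 3: γ = 1/√(1 − 0.280²) = 25/24 ≈ 1.042; Δt_3 = 1.042 × 149 = 155.2 days.
Leg 4: 2.17 days is already measured on the planet below.
Total: 320.5 + 119.0 + 155.2 + 2.170 days.

Δt = 597 days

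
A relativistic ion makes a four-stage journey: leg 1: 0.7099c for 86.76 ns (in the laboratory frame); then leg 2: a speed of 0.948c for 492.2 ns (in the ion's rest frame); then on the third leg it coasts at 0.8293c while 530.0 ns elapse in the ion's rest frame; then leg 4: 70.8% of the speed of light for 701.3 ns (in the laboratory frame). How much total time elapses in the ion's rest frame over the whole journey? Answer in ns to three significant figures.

Leg 1: γ = 1/√(1 − 0.7099²) = 1/√0.4960 = 1.420; τ_1 = 86.76/1.420 = 61.11 ns.
Leg 2: 492.2 ns is already measured in the ion's rest frame.
Leg 3: 530.0 ns is already measured in the ion's rest frame.
Leg 4: β = 0.708; γ = 1/√(1 − 0.708²) = 1/√0.4987 = 1.416; τ_4 = 701.3/1.416 = 495.3 ns.
Total: 61.11 + 492.2 + 530.0 + 495.3 ns.

τ = 1580 ns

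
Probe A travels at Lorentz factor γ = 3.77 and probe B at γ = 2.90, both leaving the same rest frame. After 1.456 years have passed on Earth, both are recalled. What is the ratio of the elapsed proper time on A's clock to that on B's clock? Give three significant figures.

A: γ = 3.77. B: γ = 2.90.
τ_A/τ_B = γ_B/γ_A = 2.900/3.770 = 0.7692, so τ_A/τ_B = 0.7692.

τ_A/τ_B = 0.769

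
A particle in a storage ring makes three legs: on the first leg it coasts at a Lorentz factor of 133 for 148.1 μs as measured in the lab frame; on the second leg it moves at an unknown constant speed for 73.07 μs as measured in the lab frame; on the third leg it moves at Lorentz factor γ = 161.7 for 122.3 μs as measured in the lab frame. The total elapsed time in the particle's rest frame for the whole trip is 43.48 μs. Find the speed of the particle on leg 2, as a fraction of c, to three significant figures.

Leg 1: γ = 133; τ_1 = 148.1/133.0 = 1.114 μs.
Leg 2: speed unknown; τ_2 = 73.07/γ_2.
Leg 3: γ = 161.7; τ_3 = 122.3/161.7 = 0.7563 μs.
Total proper time: 1.114 + τ_2 + 0.7563 = 43.48, so τ_2 = 43.48 − 1.870 = 41.61 μs.
γ_2 = 73.07/41.61 = 1.756; β = √(1 − 1/γ²) = √0.6757.

β = 0.822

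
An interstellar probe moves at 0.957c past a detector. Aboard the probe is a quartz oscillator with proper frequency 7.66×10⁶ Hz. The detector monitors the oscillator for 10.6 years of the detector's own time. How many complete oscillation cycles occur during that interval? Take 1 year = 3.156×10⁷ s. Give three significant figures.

N = 7.43×10¹⁴

γ = 1/√(1 − 0.957²) = 1/√0.08415 = 3.447
During 10.6 years of lab time, the oscillator's proper time advances by τ = Δt/γ = 10.6/3.447 = 3.075 years = 9.704×10⁷ s.
N = f × τ = 7.66×10⁶ × 9.704×10⁷ = 7.434×10¹⁴.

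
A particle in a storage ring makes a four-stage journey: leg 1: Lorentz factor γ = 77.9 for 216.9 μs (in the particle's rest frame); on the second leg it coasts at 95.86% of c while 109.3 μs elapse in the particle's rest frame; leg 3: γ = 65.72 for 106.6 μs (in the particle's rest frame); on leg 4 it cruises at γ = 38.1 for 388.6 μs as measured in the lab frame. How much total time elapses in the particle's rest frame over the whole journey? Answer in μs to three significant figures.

τ = 443 μs

Leg 1: 216.9 μs is already measured in the particle's rest frame.
Leg 2: 109.3 μs is already measured in the particle's rest frame.
Leg 3: 106.6 μs is already measured in the particle's rest frame.
Leg 4: γ = 38.1; τ_4 = 388.6/38.10 = 10.20 μs.
Total: 216.9 + 109.3 + 106.6 + 10.20 μs.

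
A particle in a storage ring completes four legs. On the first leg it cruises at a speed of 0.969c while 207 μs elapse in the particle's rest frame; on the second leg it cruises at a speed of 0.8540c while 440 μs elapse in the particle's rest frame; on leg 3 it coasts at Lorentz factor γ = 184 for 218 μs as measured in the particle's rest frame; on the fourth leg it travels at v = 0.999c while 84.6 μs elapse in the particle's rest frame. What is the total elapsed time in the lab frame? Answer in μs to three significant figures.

Δt = 4.37×10⁴ μs

Leg 1: γ = 1/√(1 − 0.969²) = 1/√0.06104 = 4.048; Δt_1 = 4.048 × 207 = 837.9 μs.
Leg 2: γ = 1/√(1 − 0.8540²) = 1/√0.2707 = 1.922; Δt_2 = 1.922 × 440 = 845.7 μs.
Leg 3: γ = 184; Δt_3 = 184.0 × 218 = 4.011×10⁴ μs.
Leg 4: γ = 1/√(1 − 0.999²) = 1/√0.001999 = 22.37; Δt_4 = 22.37 × 84.6 = 1892 μs.
Total: 837.9 + 845.7 + 4.011×10⁴ + 1892 μs.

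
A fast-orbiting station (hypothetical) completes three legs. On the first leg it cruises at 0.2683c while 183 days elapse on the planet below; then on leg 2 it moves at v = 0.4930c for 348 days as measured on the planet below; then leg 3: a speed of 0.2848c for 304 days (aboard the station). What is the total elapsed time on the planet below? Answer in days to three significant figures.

Δt = 848 days

Leg 1: 183 days is already measured on the planet below.
Leg 2: 348 days is already measured on the planet below.
Leg 3: γ = 1/√(1 − 0.2848²) = 1/√0.9189 = 1.043; Δt_3 = 1.043 × 304 = 317.1 days.
Total: 183.0 + 348.0 + 317.1 days.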